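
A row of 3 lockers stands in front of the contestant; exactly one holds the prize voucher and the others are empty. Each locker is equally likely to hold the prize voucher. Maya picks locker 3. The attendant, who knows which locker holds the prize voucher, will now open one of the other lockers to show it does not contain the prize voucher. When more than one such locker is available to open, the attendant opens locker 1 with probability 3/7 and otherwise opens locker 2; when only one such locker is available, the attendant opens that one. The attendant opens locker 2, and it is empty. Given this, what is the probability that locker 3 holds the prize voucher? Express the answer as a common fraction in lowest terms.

Condition on the true location of the prize voucher.
If it is in locker 1 (prior 1/3): only locker 2 is available, probability 1; weight (1/3)·1 = 1/3.
If it is in locker 2 (prior 1/3): the attendant opened locker 2, so this case is ruled out; weight (1/3)·0 = 0.
If it is in locker 3 (prior 1/3): locker 1 is available but not opened, probability 4/7; weight (1/3)·(4/7) = 4/21.
The weights sum to 11/21.
So P(the prize voucher in locker 3 | the attendant opened locker 2) = (4/21) / (11/21) = 4/11.

4/11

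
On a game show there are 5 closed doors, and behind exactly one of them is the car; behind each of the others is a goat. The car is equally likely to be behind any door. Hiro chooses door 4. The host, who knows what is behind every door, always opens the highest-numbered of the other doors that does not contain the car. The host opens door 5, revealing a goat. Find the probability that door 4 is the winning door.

1/4

Consider each possible location of the car in turn.
If it is behind any of doors 1, 2, 3, and 4 (prior 1/5 each): door 5 is the highest-numbered option available, probability 1; weight (1/5)·1 = 1/5 each.
If it is behind door 5 (prior 1/5): the host opened door 5, so this case is ruled out; weight (1/5)·0 = 0.
The weights sum to 4/5.
So P(the car behind door 4 | the host opened door 5) = (1/5) / (4/5) = 1/4.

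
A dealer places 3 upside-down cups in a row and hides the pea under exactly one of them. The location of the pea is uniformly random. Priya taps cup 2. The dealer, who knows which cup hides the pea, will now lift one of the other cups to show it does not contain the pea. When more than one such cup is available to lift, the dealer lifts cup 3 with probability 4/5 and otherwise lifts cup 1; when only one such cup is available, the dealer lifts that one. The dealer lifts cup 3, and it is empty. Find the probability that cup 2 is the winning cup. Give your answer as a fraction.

4/9

Consider each possible location of the pea in turn.
If it is under cup 1 (prior 1/3): only cup 3 is available, probability 1; weight (1/3)·1 = 1/3.
If it is under cup 2 (prior 1/3): cup 3 is available, opened with probability 4/5; weight (1/3)·(4/5) = 4/15.
If it is under cup 3 (prior 1/3): the dealer opened cup 3, so this case is ruled out; weight (1/3)·0 = 0.
The weights sum to 3/5.
So P(the pea under cup 2 | the dealer opened cup 3) = (4/15) / (3/5) = 4/9.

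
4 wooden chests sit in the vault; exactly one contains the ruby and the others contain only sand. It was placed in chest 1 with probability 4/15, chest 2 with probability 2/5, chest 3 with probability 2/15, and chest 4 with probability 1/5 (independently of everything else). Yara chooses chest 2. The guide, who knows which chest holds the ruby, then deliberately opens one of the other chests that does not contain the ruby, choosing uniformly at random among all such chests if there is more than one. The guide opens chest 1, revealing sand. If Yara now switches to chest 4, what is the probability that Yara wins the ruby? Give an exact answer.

Consider each possible location of the ruby in turn.
If it is in chest 1 (prior 4/15): the guide opened chest 1, so this case is ruled out; weight (4/15)·0 = 0.
If it is in chest 2 (prior 2/5): the guide has 3 equally likely choices, so probability 1/3; weight (2/5)·(1/3) = 2/15.
If it is in chest 3 (prior 2/15): the guide has 2 equally likely choices, so probability 1/2; weight (2/15)·(1/2) = 1/15.
If it is in chest 4 (prior 1/5): the guide has 2 equally likely choices, so probability 1/2; weight (1/5)·(1/2) = 1/10.
The weights sum to 3/10.
So P(the ruby in chest 4 | the guide opened chest 1) = (1/10) / (3/10) = 1/3.

1/3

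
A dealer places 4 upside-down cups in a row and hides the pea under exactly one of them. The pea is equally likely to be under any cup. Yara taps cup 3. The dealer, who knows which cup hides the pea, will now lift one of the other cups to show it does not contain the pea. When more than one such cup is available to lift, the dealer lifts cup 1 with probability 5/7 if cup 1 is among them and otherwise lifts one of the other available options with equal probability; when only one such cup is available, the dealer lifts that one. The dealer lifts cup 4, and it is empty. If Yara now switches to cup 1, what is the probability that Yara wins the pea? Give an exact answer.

7/13

Consider each possible location of the pea in turn.
If it is under cup 1 (prior 1/4): cup 1 holds the prize so is unavailable; the dealer chooses uniformly among the 2 others, probability 1/2; weight (1/4)·(1/2) = 1/8.
If it is under cup 2 (prior 1/4): cup 1 is available but not opened, probability 2/7; weight (1/4)·(2/7) = 1/14.
If it is under cup 3 (prior 1/4): cup 1 is available but not opened; cup 4 gets probability (1 − 5/7)/2 = 1/7; weight (1/4)·(1/7) = 1/28.
If it is under cup 4 (prior 1/4): the dealer opened cup 4, so this case is ruled out; weight (1/4)·0 = 0.
The weights sum to 13/56.
So P(the pea under cup 1 | the dealer opened cup 4) = (1/8) / (13/56) = 7/13.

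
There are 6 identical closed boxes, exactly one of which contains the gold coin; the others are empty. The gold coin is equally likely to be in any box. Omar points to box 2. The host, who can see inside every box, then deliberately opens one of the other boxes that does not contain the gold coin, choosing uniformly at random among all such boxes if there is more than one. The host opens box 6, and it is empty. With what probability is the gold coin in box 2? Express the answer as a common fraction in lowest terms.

Apply Bayes' rule, conditioning on where the gold coin actually is.
If it is in any of boxes 1, 3, 4, and 5 (prior 1/6 each): the host has 4 equally likely choices, so probability 1/4; weight (1/6)·(1/4) = 1/24 each.
If it is in box 2 (prior 1/6): the host has 5 equally likely choices, so probability 1/5; weight (1/6)·(1/5) = 1/30.
If it is in box 6 (prior 1/6): the host opened box 6, so this case is ruled out; weight (1/6)·0 = 0.
The weights sum to 1/5.
So P(the gold coin in box 2 | the host opened box 6) = (1/30) / (1/5) = 1/6.

1/6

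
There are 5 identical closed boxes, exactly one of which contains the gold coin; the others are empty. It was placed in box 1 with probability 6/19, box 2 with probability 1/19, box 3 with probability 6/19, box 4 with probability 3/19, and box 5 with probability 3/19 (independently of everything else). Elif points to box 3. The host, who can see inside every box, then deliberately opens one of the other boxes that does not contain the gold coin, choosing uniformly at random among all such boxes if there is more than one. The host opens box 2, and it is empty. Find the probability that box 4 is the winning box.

Condition on the true location of the gold coin.
If it is in box 1 (prior 6/19): the host has 3 equally likely choices, so probability 1/3; weight (6/19)·(1/3) = 2/19.
If it is in box 2 (prior 1/19): the host opened box 2, so this case is ruled out; weight (1/19)·0 = 0.
If it is in box 3 (prior 6/19): the host has 4 equally likely choices, so probability 1/4; weight (6/19)·(1/4) = 3/38.
If it is in either of boxes 4 and 5 (prior 3/19 each): the host has 3 equally likely choices, so probability 1/3; weight (3/19)·(1/3) = 1/19 each.
The weights sum to 11/38.
So P(the gold coin in box 4 | the host opened box 2) = (1/19) / (11/38) = 2/11.

2/11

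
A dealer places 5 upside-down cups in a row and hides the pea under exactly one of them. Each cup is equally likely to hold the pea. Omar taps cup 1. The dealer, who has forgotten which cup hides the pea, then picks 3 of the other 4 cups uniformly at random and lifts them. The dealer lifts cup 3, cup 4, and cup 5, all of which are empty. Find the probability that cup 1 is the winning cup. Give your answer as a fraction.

Consider each possible location of the pea in turn.
If it is under either of cups 1 and 2 (prior 1/5 each): the dealer picks exactly this set with probability 1/4 regardless, and none is the prize; weight (1/5)·(1/4) = 1/20 each.
If it is under any of cups 3, 4, and 5 (prior 1/5 each): that cup was opened and seen not to hold the prize — ruled out; weight (1/5)·0 = 0 each.
The weights sum to 1/10.
So P(the pea under cup 1 | the dealer opened cup 3, cup 4, and cup 5) = (1/20) / (1/10) = 1/2.

1/2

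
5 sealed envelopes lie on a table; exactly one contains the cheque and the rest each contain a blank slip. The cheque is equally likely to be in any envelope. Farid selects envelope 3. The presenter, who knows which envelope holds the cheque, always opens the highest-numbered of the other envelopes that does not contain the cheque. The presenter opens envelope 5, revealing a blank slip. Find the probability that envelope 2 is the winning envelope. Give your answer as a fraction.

Consider each possible location of the cheque in turn.
If it is in any of envelopes 1, 2, 3, and 4 (prior 1/5 each): envelope 5 is the highest-numbered option available, probability 1; weight (1/5)·1 = 1/5 each.
If it is in envelope 5 (prior 1/5): the presenter opened envelope 5, so this case is ruled out; weight (1/5)·0 = 0.
The weights sum to 4/5.
So P(the cheque in envelope 2 | the presenter opened envelope 5) = (1/5) / (4/5) = 1/4.

1/4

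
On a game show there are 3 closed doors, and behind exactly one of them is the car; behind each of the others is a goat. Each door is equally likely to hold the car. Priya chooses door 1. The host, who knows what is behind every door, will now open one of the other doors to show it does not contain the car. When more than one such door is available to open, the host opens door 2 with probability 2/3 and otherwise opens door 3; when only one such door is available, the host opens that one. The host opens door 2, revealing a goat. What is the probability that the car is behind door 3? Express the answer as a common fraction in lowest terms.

3/5

Apply Bayes' rule, conditioning on where the car actually is.
If it is behind door 1 (prior 1/3): door 2 is available, opened with probability 2/3; weight (1/3)·(2/3) = 2/9.
If it is behind door 2 (prior 1/3): the host opened door 2, so this case is ruled out; weight (1/3)·0 = 0.
If it is behind door 3 (prior 1/3): only door 2 is available, probability 1; weight (1/3)·1 = 1/3.
The weights sum to 5/9.
So P(the car behind door 3 | the host opened door 2) = (1/3) / (5/9) = 3/5.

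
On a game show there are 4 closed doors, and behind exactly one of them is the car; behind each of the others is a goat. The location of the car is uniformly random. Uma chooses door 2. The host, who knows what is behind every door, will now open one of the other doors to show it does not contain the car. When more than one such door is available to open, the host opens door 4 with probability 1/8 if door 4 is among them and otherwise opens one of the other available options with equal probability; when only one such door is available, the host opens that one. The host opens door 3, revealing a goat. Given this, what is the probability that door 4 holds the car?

Apply Bayes' rule, conditioning on where the car actually is.
If it is behind door 1 (prior 1/4): door 4 is available but not opened, probability 7/8; weight (1/4)·(7/8) = 7/32.
If it is behind door 2 (prior 1/4): door 4 is available but not opened; door 3 gets probability (1 − 1/8)/2 = 7/16; weight (1/4)·(7/16) = 7/64.
If it is behind door 3 (prior 1/4): the host opened door 3, so this case is ruled out; weight (1/4)·0 = 0.
If it is behind door 4 (prior 1/4): door 4 holds the prize so is unavailable; the host chooses uniformly among the 2 others, probability 1/2; weight (1/4)·(1/2) = 1/8.
The weights sum to 29/64.
So P(the car behind door 4 | the host opened door 3) = (1/8) / (29/64) = 8/29.

8/29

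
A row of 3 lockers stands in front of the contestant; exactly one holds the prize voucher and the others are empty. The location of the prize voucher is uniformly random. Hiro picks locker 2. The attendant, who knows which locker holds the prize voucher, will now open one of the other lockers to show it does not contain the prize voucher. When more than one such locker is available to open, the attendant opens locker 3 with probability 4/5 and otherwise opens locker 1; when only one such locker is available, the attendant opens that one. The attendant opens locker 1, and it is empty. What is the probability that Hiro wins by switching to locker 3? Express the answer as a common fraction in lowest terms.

5/6

Condition on the true location of the prize voucher.
If it is in locker 1 (prior 1/3): the attendant opened locker 1, so this case is ruled out; weight (1/3)·0 = 0.
If it is in locker 2 (prior 1/3): locker 3 is available but not opened, probability 1/5; weight (1/3)·(1/5) = 1/15.
If it is in locker 3 (prior 1/3): only locker 1 is available, probability 1; weight (1/3)·1 = 1/3.
The weights sum to 2/5.
So P(the prize voucher in locker 3 | the attendant opened locker 1) = (1/3) / (2/5) = 5/6.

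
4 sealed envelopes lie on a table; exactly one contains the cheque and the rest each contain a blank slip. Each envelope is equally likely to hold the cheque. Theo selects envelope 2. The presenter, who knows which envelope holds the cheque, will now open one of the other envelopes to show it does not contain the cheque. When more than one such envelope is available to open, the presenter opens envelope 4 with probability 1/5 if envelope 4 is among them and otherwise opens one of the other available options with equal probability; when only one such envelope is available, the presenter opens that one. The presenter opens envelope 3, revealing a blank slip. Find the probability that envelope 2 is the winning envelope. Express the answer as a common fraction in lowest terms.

Apply Bayes' rule, conditioning on where the cheque actually is.
If it is in envelope 1 (prior 1/4): envelope 4 is available but not opened, probability 4/5; weight (1/4)·(4/5) = 1/5.
If it is in envelope 2 (prior 1/4): envelope 4 is available but not opened; envelope 3 gets probability (1 − 1/5)/2 = 2/5; weight (1/4)·(2/5) = 1/10.
If it is in envelope 3 (prior 1/4): the presenter opened envelope 3, so this case is ruled out; weight (1/4)·0 = 0.
If it is in envelope 4 (prior 1/4): envelope 4 holds the prize so is unavailable; the presenter chooses uniformly among the 2 others, probability 1/2; weight (1/4)·(1/2) = 1/8.
The weights sum to 17/40.
So P(the cheque in envelope 2 | the presenter opened envelope 3) = (1/10) / (17/40) = 4/17.

4/17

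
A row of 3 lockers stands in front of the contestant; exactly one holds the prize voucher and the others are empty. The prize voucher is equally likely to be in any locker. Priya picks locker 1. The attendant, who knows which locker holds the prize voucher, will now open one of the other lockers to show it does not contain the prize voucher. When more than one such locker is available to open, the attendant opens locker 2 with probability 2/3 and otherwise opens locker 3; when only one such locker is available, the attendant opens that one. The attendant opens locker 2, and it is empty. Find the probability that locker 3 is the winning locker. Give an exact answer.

Consider each possible location of the prize voucher in turn.
If it is in locker 1 (prior 1/3): locker 2 is available, opened with probability 2/3; weight (1/3)·(2/3) = 2/9.
If it is in locker 2 (prior 1/3): the attendant opened locker 2, so this case is ruled out; weight (1/3)·0 = 0.
If it is in locker 3 (prior 1/3): only locker 2 is available, probability 1; weight (1/3)·1 = 1/3.
The weights sum to 5/9.
So P(the prize voucher in locker 3 | the attendant opened locker 2) = (1/3) / (5/9) = 3/5.

3/5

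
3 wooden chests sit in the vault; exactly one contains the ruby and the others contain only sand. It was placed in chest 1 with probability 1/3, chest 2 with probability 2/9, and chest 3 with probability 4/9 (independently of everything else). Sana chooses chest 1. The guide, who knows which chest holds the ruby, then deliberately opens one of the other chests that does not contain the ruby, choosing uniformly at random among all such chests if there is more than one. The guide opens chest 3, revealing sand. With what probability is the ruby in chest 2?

4/7

Condition on the true location of the ruby.
If it is in chest 1 (prior 1/3): the guide has 2 equally likely choices, so probability 1/2; weight (1/3)·(1/2) = 1/6.
If it is in chest 2 (prior 2/9): the guide has no choice, probability 1; weight (2/9)·1 = 2/9.
If it is in chest 3 (prior 4/9): the guide opened chest 3, so this case is ruled out; weight (4/9)·0 = 0.
The weights sum to 7/18.
So P(the ruby in chest 2 | the guide opened chest 3) = (2/9) / (7/18) = 4/7.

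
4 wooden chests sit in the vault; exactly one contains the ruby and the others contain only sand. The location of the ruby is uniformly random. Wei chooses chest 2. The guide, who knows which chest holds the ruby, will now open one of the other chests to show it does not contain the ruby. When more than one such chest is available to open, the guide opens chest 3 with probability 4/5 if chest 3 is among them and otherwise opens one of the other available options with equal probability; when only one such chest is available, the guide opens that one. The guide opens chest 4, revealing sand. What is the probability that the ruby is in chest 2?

1/8

Consider each possible location of the ruby in turn.
If it is in chest 1 (prior 1/4): chest 3 is available but not opened, probability 1/5; weight (1/4)·(1/5) = 1/20.
If it is in chest 2 (prior 1/4): chest 3 is available but not opened; chest 4 gets probability (1 − 4/5)/2 = 1/10; weight (1/4)·(1/10) = 1/40.
If it is in chest 3 (prior 1/4): chest 3 holds the prize so is unavailable; the guide chooses uniformly among the 2 others, probability 1/2; weight (1/4)·(1/2) = 1/8.
If it is in chest 4 (prior 1/4): the guide opened chest 4, so this case is ruled out; weight (1/4)·0 = 0.
The weights sum to 1/5.
So P(the ruby in chest 2 | the guide opened chest 4) = (1/40) / (1/5) = 1/8.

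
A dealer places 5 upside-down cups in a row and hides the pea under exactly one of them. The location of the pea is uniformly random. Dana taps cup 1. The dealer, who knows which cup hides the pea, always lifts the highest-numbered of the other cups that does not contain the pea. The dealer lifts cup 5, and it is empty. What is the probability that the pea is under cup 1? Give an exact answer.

1/4

Condition on the true location of the pea.
If it is under any of cups 1, 2, 3, and 4 (prior 1/5 each): cup 5 is the highest-numbered option available, probability 1; weight (1/5)·1 = 1/5 each.
If it is under cup 5 (prior 1/5): the dealer opened cup 5, so this case is ruled out; weight (1/5)·0 = 0.
The weights sum to 4/5.
So P(the pea under cup 1 | the dealer opened cup 5) = (1/5) / (4/5) = 1/4.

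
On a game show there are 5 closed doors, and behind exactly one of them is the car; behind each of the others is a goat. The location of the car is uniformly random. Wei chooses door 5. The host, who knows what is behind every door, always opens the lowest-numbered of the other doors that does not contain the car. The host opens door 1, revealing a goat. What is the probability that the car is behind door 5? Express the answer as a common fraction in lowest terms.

Apply Bayes' rule, conditioning on where the car actually is.
If it is behind door 1 (prior 1/5): the host opened door 1, so this case is ruled out; weight (1/5)·0 = 0.
If it is behind any of doors 2, 3, 4, and 5 (prior 1/5 each): door 1 is the lowest-numbered option available, probability 1; weight (1/5)·1 = 1/5 each.
The weights sum to 4/5.
So P(the car behind door 5 | the host opened door 1) = (1/5) / (4/5) = 1/4.

1/4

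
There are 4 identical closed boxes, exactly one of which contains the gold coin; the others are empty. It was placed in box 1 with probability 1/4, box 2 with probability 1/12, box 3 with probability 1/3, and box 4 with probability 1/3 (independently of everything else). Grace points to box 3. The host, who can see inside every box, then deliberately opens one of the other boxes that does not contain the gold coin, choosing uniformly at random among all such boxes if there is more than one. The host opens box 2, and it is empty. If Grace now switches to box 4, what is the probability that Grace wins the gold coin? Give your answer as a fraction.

12/29

Condition on the true location of the gold coin.
If it is in box 1 (prior 1/4): the host has 2 equally likely choices, so probability 1/2; weight (1/4)·(1/2) = 1/8.
If it is in box 2 (prior 1/12): the host opened box 2, so this case is ruled out; weight (1/12)·0 = 0.
If it is in box 3 (prior 1/3): the host has 3 equally likely choices, so probability 1/3; weight (1/3)·(1/3) = 1/9.
If it is in box 4 (prior 1/3): the host has 2 equally likely choices, so probability 1/2; weight (1/3)·(1/2) = 1/6.
The weights sum to 29/72.
So P(the gold coin in box 4 | the host opened box 2) = (1/6) / (29/72) = 12/29.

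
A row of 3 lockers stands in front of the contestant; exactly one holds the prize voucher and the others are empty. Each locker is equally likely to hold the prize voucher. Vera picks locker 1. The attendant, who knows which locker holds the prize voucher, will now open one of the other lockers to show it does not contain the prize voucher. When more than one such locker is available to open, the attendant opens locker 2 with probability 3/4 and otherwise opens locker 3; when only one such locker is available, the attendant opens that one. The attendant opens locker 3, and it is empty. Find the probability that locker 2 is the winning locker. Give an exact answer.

4/5

Apply Bayes' rule, conditioning on where the prize voucher actually is.
If it is in locker 1 (prior 1/3): locker 2 is available but not opened, probability 1/4; weight (1/3)·(1/4) = 1/12.
If it is in locker 2 (prior 1/3): only locker 3 is available, probability 1; weight (1/3)·1 = 1/3.
If it is in locker 3 (prior 1/3): the attendant opened locker 3, so this case is ruled out; weight (1/3)·0 = 0.
The weights sum to 5/12.
So P(the prize voucher in locker 2 | the attendant opened locker 3) = (1/3) / (5/12) = 4/5.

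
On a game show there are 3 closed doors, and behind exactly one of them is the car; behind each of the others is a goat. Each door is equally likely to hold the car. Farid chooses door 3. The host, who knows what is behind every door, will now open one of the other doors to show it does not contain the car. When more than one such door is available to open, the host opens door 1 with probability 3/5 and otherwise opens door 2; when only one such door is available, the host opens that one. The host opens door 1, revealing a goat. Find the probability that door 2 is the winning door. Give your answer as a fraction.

5/8

Condition on the true location of the car.
If it is behind door 1 (prior 1/3): the host opened door 1, so this case is ruled out; weight (1/3)·0 = 0.
If it is behind door 2 (prior 1/3): only door 1 is available, probability 1; weight (1/3)·1 = 1/3.
If it is behind door 3 (prior 1/3): door 1 is available, opened with probability 3/5; weight (1/3)·(3/5) = 1/5.
The weights sum to 8/15.
So P(the car behind door 2 | the host opened door 1) = (1/3) / (8/15) = 5/8.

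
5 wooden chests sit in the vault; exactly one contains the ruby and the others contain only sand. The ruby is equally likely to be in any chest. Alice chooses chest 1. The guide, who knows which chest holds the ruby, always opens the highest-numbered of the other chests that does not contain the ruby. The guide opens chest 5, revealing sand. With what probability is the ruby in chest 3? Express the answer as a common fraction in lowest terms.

Condition on the true location of the ruby.
If it is in any of chests 1, 2, 3, and 4 (prior 1/5 each): chest 5 is the highest-numbered option available, probability 1; weight (1/5)·1 = 1/5 each.
If it is in chest 5 (prior 1/5): the guide opened chest 5, so this case is ruled out; weight (1/5)·0 = 0.
The weights sum to 4/5.
So P(the ruby in chest 3 | the guide opened chest 5) = (1/5) / (4/5) = 1/4.

1/4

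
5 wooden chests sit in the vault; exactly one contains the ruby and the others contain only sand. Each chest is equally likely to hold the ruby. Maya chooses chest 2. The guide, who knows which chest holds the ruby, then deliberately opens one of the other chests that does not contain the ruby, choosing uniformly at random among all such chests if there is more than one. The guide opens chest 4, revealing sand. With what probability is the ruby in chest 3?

4/15

Consider each possible location of the ruby in turn.
If it is in any of chests 1, 3, and 5 (prior 1/5 each): the guide has 3 equally likely choices, so probability 1/3; weight (1/5)·(1/3) = 1/15 each.
If it is in chest 2 (prior 1/5): the guide has 4 equally likely choices, so probability 1/4; weight (1/5)·(1/4) = 1/20.
If it is in chest 4 (prior 1/5): the guide opened chest 4, so this case is ruled out; weight (1/5)·0 = 0.
The weights sum to 1/4.
So P(the ruby in chest 3 | the guide opened chest 4) = (1/15) / (1/4) = 4/15.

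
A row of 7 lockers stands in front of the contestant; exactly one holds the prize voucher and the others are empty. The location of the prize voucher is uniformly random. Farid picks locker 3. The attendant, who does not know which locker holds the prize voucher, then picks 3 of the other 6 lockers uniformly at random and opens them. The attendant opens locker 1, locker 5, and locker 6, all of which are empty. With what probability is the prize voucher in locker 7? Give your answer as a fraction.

1/4

Because the attendant chose which lockers to open without knowing where the prize voucher is, the choice is independent of the prize location. Learning that none of the 3 opened lockers holds the prize voucher simply rules out those 3 locations and leaves the remaining 4 lockers still equally likely by symmetry.
So P(the prize voucher in locker 7) = 1/4.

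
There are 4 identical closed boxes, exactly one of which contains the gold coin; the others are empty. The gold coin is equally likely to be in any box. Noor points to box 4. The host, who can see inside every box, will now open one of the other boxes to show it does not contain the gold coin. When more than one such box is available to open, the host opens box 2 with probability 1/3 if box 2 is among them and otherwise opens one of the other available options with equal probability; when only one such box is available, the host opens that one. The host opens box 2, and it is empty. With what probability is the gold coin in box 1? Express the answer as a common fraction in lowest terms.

Apply Bayes' rule, conditioning on where the gold coin actually is.
If it is in any of boxes 1, 3, and 4 (prior 1/4 each): box 2 is available, opened with probability 1/3; weight (1/4)·(1/3) = 1/12 each.
If it is in box 2 (prior 1/4): the host opened box 2, so this case is ruled out; weight (1/4)·0 = 0.
The weights sum to 1/4.
So P(the gold coin in box 1 | the host opened box 2) = (1/12) / (1/4) = 1/3.

1/3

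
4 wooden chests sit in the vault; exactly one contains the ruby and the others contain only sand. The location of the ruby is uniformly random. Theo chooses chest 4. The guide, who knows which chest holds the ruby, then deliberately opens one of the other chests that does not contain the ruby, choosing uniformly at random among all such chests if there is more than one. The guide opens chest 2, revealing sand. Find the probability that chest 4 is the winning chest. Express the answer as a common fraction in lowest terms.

Apply Bayes' rule, conditioning on where the ruby actually is.
If it is in either of chests 1 and 3 (prior 1/4 each): the guide has 2 equally likely choices, so probability 1/2; weight (1/4)·(1/2) = 1/8 each.
If it is in chest 2 (prior 1/4): the guide opened chest 2, so this case is ruled out; weight (1/4)·0 = 0.
If it is in chest 4 (prior 1/4): the guide has 3 equally likely choices, so probability 1/3; weight (1/4)·(1/3) = 1/12.
The weights sum to 1/3.
So P(the ruby in chest 4 | the guide opened chest 2) = (1/12) / (1/3) = 1/4.

1/4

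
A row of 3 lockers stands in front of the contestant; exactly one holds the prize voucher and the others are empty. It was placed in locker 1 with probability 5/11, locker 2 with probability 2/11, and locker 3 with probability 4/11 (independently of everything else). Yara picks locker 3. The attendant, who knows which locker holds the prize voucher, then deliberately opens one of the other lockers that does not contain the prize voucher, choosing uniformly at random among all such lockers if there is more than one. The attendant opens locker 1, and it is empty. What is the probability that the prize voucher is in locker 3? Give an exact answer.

Apply Bayes' rule, conditioning on where the prize voucher actually is.
If it is in locker 1 (prior 5/11): the attendant opened locker 1, so this case is ruled out; weight (5/11)·0 = 0.
If it is in locker 2 (prior 2/11): the attendant has no choice, probability 1; weight (2/11)·1 = 2/11.
If it is in locker 3 (prior 4/11): the attendant has 2 equally likely choices, so probability 1/2; weight (4/11)·(1/2) = 2/11.
The weights sum to 4/11.
So P(the prize voucher in locker 3 | the attendant opened locker 1) = (2/11) / (4/11) = 1/2.

1/2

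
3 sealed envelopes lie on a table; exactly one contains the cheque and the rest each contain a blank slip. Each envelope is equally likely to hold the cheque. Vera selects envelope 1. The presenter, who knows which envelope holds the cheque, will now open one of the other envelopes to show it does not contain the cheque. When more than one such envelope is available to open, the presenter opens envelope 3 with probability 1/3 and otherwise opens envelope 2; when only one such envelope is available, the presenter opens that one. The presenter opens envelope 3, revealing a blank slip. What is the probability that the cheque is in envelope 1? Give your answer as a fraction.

Consider each possible location of the cheque in turn.
If it is in envelope 1 (prior 1/3): envelope 3 is available, opened with probability 1/3; weight (1/3)·(1/3) = 1/9.
If it is in envelope 2 (prior 1/3): only envelope 3 is available, probability 1; weight (1/3)·1 = 1/3.
If it is in envelope 3 (prior 1/3): the presenter opened envelope 3, so this case is ruled out; weight (1/3)·0 = 0.
The weights sum to 4/9.
So P(the cheque in envelope 1 | the presenter opened envelope 3) = (1/9) / (4/9) = 1/4.

1/4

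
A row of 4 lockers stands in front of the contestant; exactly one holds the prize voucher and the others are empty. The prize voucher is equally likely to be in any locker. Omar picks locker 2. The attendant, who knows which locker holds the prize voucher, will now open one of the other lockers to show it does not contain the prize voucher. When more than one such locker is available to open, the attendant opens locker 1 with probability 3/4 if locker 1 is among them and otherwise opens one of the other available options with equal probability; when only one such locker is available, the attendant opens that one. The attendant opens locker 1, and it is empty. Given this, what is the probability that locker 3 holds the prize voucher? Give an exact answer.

Apply Bayes' rule, conditioning on where the prize voucher actually is.
If it is in locker 1 (prior 1/4): the attendant opened locker 1, so this case is ruled out; weight (1/4)·0 = 0.
If it is in any of lockers 2, 3, and 4 (prior 1/4 each): locker 1 is available, opened with probability 3/4; weight (1/4)·(3/4) = 3/16 each.
The weights sum to 9/16.
So P(the prize voucher in locker 3 | the attendant opened locker 1) = (3/16) / (9/16) = 1/3.

1/3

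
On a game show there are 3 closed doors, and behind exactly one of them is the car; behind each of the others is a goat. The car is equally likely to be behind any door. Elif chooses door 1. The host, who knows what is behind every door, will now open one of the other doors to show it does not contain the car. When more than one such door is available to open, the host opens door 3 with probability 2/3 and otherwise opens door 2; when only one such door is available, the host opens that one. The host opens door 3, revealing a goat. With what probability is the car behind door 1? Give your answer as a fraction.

2/5

Consider each possible location of the car in turn.
If it is behind door 1 (prior 1/3): door 3 is available, opened with probability 2/3; weight (1/3)·(2/3) = 2/9.
If it is behind door 2 (prior 1/3): only door 3 is available, probability 1; weight (1/3)·1 = 1/3.
If it is behind door 3 (prior 1/3): the host opened door 3, so this case is ruled out; weight (1/3)·0 = 0.
The weights sum to 5/9.
So P(the car behind door 1 | the host opened door 3) = (2/9) / (5/9) = 2/5.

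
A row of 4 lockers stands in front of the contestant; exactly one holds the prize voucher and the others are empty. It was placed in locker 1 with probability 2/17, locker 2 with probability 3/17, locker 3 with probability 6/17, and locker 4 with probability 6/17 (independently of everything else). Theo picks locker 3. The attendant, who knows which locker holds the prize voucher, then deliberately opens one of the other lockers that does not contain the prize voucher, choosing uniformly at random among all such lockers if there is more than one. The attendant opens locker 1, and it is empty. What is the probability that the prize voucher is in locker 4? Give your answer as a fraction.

6/13

Consider each possible location of the prize voucher in turn.
If it is in locker 1 (prior 2/17): the attendant opened locker 1, so this case is ruled out; weight (2/17)·0 = 0.
If it is in locker 2 (prior 3/17): the attendant has 2 equally likely choices, so probability 1/2; weight (3/17)·(1/2) = 3/34.
If it is in locker 3 (prior 6/17): the attendant has 3 equally likely choices, so probability 1/3; weight (6/17)·(1/3) = 2/17.
If it is in locker 4 (prior 6/17): the attendant has 2 equally likely choices, so probability 1/2; weight (6/17)·(1/2) = 3/17.
The weights sum to 13/34.
So P(the prize voucher in locker 4 | the attendant opened locker 1) = (3/17) / (13/34) = 6/13.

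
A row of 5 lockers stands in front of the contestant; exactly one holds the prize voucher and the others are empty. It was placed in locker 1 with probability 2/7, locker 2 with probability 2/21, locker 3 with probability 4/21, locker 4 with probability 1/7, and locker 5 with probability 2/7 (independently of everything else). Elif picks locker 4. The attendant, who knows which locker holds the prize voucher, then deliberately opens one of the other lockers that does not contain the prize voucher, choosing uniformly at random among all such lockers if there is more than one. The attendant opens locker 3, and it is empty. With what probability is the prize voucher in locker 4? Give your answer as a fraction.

9/65

Apply Bayes' rule, conditioning on where the prize voucher actually is.
If it is in either of lockers 1 and 5 (prior 2/7 each): the attendant has 3 equally likely choices, so probability 1/3; weight (2/7)·(1/3) = 2/21 each.
If it is in locker 2 (prior 2/21): the attendant has 3 equally likely choices, so probability 1/3; weight (2/21)·(1/3) = 2/63.
If it is in locker 3 (prior 4/21): the attendant opened locker 3, so this case is ruled out; weight (4/21)·0 = 0.
If it is in locker 4 (prior 1/7): the attendant has 4 equally likely choices, so probability 1/4; weight (1/7)·(1/4) = 1/28.
The weights sum to 65/252.
So P(the prize voucher in locker 4 | the attendant opened locker 3) = (1/28) / (65/252) = 9/65.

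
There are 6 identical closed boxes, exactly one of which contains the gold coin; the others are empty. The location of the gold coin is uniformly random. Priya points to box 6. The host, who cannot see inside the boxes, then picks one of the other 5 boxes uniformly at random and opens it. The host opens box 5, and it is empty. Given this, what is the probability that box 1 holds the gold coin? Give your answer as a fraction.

1/5

Consider each possible location of the gold coin in turn.
If it is in any of boxes 1, 2, 3, 4, and 6 (prior 1/6 each): the host picks box 5 with probability 1/5 regardless, and it is not the prize; weight (1/6)·(1/5) = 1/30 each.
If it is in box 5 (prior 1/6): the host opened box 5, so this case is ruled out; weight (1/6)·0 = 0.
The weights sum to 1/6.
So P(the gold coin in box 1 | the host opened box 5) = (1/30) / (1/6) = 1/5.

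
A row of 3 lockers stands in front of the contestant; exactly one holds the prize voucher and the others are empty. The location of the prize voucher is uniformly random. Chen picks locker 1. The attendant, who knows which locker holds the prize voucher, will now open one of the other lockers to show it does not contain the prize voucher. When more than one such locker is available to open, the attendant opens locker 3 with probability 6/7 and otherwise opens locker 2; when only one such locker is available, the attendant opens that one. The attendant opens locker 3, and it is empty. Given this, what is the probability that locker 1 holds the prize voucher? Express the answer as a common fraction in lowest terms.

6/13

Condition on the true location of the prize voucher.
If it is in locker 1 (prior 1/3): locker 3 is available, opened with probability 6/7; weight (1/3)·(6/7) = 2/7.
If it is in locker 2 (prior 1/3): only locker 3 is available, probability 1; weight (1/3)·1 = 1/3.
If it is in locker 3 (prior 1/3): the attendant opened locker 3, so this case is ruled out; weight (1/3)·0 = 0.
The weights sum to 13/21.
So P(the prize voucher in locker 1 | the attendant opened locker 3) = (2/7) / (13/21) = 6/13.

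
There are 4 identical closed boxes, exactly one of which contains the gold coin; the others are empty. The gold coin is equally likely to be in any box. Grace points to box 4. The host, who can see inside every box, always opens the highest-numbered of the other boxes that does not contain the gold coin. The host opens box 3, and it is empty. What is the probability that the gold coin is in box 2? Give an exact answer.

1/3

Consider each possible location of the gold coin in turn.
If it is in any of boxes 1, 2, and 4 (prior 1/4 each): box 3 is the highest-numbered option available, probability 1; weight (1/4)·1 = 1/4 each.
If it is in box 3 (prior 1/4): the host opened box 3, so this case is ruled out; weight (1/4)·0 = 0.
The weights sum to 3/4.
So P(the gold coin in box 2 | the host opened box 3) = (1/4) / (3/4) = 1/3.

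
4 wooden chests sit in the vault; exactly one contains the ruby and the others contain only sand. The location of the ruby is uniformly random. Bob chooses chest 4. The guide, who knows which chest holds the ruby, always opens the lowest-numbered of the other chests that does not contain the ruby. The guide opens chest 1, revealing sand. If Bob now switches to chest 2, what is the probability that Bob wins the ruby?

1/3

Consider each possible location of the ruby in turn.
If it is in chest 1 (prior 1/4): the guide opened chest 1, so this case is ruled out; weight (1/4)·0 = 0.
If it is in any of chests 2, 3, and 4 (prior 1/4 each): chest 1 is the lowest-numbered option available, probability 1; weight (1/4)·1 = 1/4 each.
The weights sum to 3/4.
So P(the ruby in chest 2 | the guide opened chest 1) = (1/4) / (3/4) = 1/3.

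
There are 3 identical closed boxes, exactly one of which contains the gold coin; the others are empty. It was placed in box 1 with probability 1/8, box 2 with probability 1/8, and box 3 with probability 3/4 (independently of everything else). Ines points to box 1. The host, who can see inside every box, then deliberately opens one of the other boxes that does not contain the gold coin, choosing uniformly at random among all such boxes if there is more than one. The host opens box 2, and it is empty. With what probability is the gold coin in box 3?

12/13

Consider each possible location of the gold coin in turn.
If it is in box 1 (prior 1/8): the host has 2 equally likely choices, so probability 1/2; weight (1/8)·(1/2) = 1/16.
If it is in box 2 (prior 1/8): the host opened box 2, so this case is ruled out; weight (1/8)·0 = 0.
If it is in box 3 (prior 3/4): the host has no choice, probability 1; weight (3/4)·1 = 3/4.
The weights sum to 13/16.
So P(the gold coin in box 3 | the host opened box 2) = (3/4) / (13/16) = 12/13.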